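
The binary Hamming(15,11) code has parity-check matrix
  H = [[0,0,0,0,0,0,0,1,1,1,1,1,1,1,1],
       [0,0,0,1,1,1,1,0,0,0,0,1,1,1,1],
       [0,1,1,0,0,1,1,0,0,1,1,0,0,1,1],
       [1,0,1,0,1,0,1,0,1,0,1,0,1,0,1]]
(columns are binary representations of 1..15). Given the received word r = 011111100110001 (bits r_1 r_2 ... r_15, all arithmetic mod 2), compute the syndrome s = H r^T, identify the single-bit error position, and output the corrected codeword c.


s = (1, 1, 1, 1)^T, error position = 15, corrected codeword c = 011111100110000

Compute s = H r^T mod 2 one row at a time:
  s_1 = 0 + 0 + 1 + 1 + 0 + 0 + 0 + 1 = 3 ≡ 1 (mod 2).
  s_2 = 1 + 1 + 1 + 1 + 0 + 0 + 0 + 1 = 5 ≡ 1 (mod 2).
  s_3 = 1 + 1 + 1 + 1 + 1 + 1 + 0 + 1 = 7 ≡ 1 (mod 2).
  s_4 = 0 + 1 + 1 + 1 + 0 + 1 + 0 + 1 = 5 ≡ 1 (mod 2).
s = (1, 1, 1, 1)^T — this equals column 15 of H (binary 1111), so error is at position 15.
Correct: flip bit 15 of r = 011111100110001 to get c = 011111100110000.


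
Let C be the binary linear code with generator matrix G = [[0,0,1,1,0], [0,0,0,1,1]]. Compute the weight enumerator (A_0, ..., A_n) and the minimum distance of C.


Weight distribution: A_0 = 1, A_2 = 3. Minimum distance d = 2.

Enumerate all 2^2 = 4 messages m ∈ F_2^2.
For each, compute codeword c = mG in F_2^5, then tally its weight.
  m = 00 → c = 00000, weight = 0.
  m = 10 → c = 00110, weight = 2.
  m = 01 → c = 00011, weight = 2.
  m = 11 → c = 00101, weight = 2.
Tally weights:
  weight 0: 1 codewords.
  weight 2: 3 codewords.
Minimum distance d = smallest w > 0 with A_w > 0 = 2.
Sanity: Σ A_w = 4 = 2^2 = 4 ✓.


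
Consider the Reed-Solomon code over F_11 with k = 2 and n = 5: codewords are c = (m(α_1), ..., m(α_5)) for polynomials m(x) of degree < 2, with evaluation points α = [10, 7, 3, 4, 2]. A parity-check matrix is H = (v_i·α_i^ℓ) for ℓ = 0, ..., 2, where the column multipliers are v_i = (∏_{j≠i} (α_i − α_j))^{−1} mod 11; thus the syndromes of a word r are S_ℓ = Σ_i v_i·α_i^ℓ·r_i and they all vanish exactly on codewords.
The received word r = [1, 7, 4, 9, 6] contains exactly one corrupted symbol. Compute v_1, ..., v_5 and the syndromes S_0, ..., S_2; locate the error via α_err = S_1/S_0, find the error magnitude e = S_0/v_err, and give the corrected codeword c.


S = (6, 2, 8), error at position 4, error magnitude e = 7, c = [1, 7, 4, 2, 6].

Step 1: column multipliers v_i = (∏_{j≠i}(α_i − α_j))^{−1} mod 11.
  i = 1 (α = 10): (10−7)(10−3)(10−4)(10−2) = 3·7·6·8 = 1008 ≡ 7, so v_1 = 7^{−1} = 8 (mod 11).
  i = 2 (α = 7): (7−10)(7−3)(7−4)(7−2) = (−3)·4·3·5 = −180 ≡ 7, so v_2 = 7^{−1} = 8 (mod 11).
  i = 3 (α = 3): (3−10)(3−7)(3−4)(3−2) = (−7)·(−4)·(−1)·1 = −28 ≡ 5, so v_3 = 5^{−1} = 9 (mod 11).
  i = 4 (α = 4): (4−10)(4−7)(4−3)(4−2) = (−6)·(−3)·1·2 = 36 ≡ 3, so v_4 = 3^{−1} = 4 (mod 11).
  i = 5 (α = 2): (2−10)(2−7)(2−3)(2−4) = (−8)·(−5)·(−1)·(−2) = 80 ≡ 3, so v_5 = 3^{−1} = 4 (mod 11).
  v = [8, 8, 9, 4, 4].
Step 2: syndromes of r = [1, 7, 4, 9, 6] (all sums mod 11).
  S_0 = Σ v_i r_i = 8·1 + 8·7 + 9·4 + 4·9 + 4·6 = 160 ≡ 6.
  S_1 = Σ v_i α_i r_i = 8·10·1 + 8·7·7 + 9·3·4 + 4·4·9 + 4·2·6 = 772 ≡ 2.
  α_i^2 mod 11 = [1, 5, 9, 5, 4].
  S_2 = Σ v_i α_i^2 r_i = 8·1·1 + 8·5·7 + 9·9·4 + 4·5·9 + 4·4·6 = 888 ≡ 8.
  S = (6, 2, 8) ≠ 0, so r is not a codeword (an error is present).
Step 3: locate the error. For a single error e at position i, S_ℓ = v_i·e·α_i^ℓ, so α_err = S_1/S_0.
  S_0^{−1} = 6^{−1} = 2 (mod 11), so α_err = 2·2 = 4 ≡ 4 = α_4. Error position i = 4.
  Consistency check: S_2/S_1 = 8·6 = 48 ≡ 4 = α_err ✓ (single-error assumption holds).
Step 4: error magnitude e = S_0/v_4 = S_0·∏_{j≠4}(α_4 − α_j) = 6·3 = 18 ≡ 7 (mod 11).
Step 5: correct position 4: c_4 = r_4 − e = 9 − 7 ≡ 2 (mod 11). Hence c = [1, 7, 4, 2, 6].
  Check: interpolating c through the α_i gives m(x) = 10 + 9·x (degree < 2) with m(α_i) = c_i for every i, so c is indeed a codeword.


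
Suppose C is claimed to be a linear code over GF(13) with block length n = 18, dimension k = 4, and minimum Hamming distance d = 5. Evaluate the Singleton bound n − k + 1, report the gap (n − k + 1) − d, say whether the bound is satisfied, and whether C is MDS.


Singleton RHS = n − k + 1 = 15, slack = 10, bound satisfied, not MDS.

Singleton bound: d ≤ n − k + 1.
Here n = 18, k = 4, so n − k + 1 = 15.
Given d = 5, check d ≤ 15: YES.
Slack = (n − k + 1) − d = 10.
The code is NOT MDS (slack = 10 > 0).
Description: the claimed parameters are [18, 4, 5]_13; such a code would be non-MDS.


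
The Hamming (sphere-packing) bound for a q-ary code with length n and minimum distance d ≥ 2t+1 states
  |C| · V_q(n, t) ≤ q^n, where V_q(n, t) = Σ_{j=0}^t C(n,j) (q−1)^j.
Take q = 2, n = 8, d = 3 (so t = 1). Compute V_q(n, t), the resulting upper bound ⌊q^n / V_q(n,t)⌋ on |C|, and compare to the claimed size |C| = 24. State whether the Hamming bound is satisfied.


V_q(n, t) = 9, q^n = 256, Hamming bound = 28, |C| = 24 ≤ bound (satisfied).

Step 1: Compute V_q(n, t) = Σ_{j=0}^1 C(n, j) (q−1)^j.
  j = 0: C(8,0)·(1)^0 = 1·1 = 1.
  j = 1: C(8,1)·(1)^1 = 8·1 = 8.
  V_q(n, t) = 1 + 8 = 9.
Step 2: q^n = 2^8 = 256.
Step 3: Hamming bound ⌊q^n / V_q(n,t)⌋ = ⌊256/9⌋ = 28.
Step 4: Compare |C| = 24 to 28: satisfied.
The claimed |C| lies below the Hamming bound.


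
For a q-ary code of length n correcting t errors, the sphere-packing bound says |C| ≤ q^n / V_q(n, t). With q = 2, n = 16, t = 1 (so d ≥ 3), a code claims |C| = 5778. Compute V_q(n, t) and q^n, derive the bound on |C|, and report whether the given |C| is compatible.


V_q(n, t) = 17, q^n = 65536, Hamming bound = 3855, |C| = 5778 > bound (violated).

Step 1: Compute V_q(n, t) = Σ_{j=0}^1 C(n, j) (q−1)^j.
  j = 0: C(16,0)·(1)^0 = 1·1 = 1.
  j = 1: C(16,1)·(1)^1 = 16·1 = 16.
  V_q(n, t) = 1 + 16 = 17.
Step 2: q^n = 2^16 = 65536.
Step 3: Hamming bound ⌊q^n / V_q(n,t)⌋ = ⌊65536/17⌋ = 3855.
Step 4: Compare |C| = 5778 to 3855: violated.
The claimed |C| lies above the Hamming bound, so no 2-ary code of length 16 with d ≥ 3 can have 5778 codewords.


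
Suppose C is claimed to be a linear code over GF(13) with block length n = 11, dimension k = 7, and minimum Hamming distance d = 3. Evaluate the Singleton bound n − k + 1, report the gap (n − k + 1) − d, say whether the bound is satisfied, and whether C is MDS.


Singleton RHS = n − k + 1 = 5, slack = 2, bound satisfied, not MDS.

Singleton bound: d ≤ n − k + 1.
Here n = 11, k = 7, so n − k + 1 = 5.
Given d = 3, check d ≤ 5: YES.
Slack = (n − k + 1) − d = 2.
The code is NOT MDS (slack = 2 > 0).
Description: the claimed parameters are [11, 7, 3]_13; such a code would be non-MDS.


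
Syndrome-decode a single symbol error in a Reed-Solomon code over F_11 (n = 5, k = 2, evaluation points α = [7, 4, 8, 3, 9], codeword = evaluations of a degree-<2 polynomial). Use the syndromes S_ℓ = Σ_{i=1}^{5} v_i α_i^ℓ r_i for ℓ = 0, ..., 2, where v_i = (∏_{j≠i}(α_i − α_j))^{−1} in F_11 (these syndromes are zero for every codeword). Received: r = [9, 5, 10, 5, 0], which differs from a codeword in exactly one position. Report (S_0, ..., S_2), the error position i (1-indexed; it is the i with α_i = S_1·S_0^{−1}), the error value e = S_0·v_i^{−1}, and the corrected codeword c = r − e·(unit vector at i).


S = (9, 3, 1), error at position 2, error magnitude e = 10, c = [9, 6, 10, 5, 0].

Step 1: column multipliers v_i = (∏_{j≠i}(α_i − α_j))^{−1} mod 11.
  i = 1 (α = 7): (7−4)(7−8)(7−3)(7−9) = 3·(−1)·4·(−2) = 24 ≡ 2, so v_1 = 2^{−1} = 6 (mod 11).
  i = 2 (α = 4): (4−7)(4−8)(4−3)(4−9) = (−3)·(−4)·1·(−5) = −60 ≡ 6, so v_2 = 6^{−1} = 2 (mod 11).
  i = 3 (α = 8): (8−7)(8−4)(8−3)(8−9) = 1·4·5·(−1) = −20 ≡ 2, so v_3 = 2^{−1} = 6 (mod 11).
  i = 4 (α = 3): (3−7)(3−4)(3−8)(3−9) = (−4)·(−1)·(−5)·(−6) = 120 ≡ 10, so v_4 = 10^{−1} = 10 (mod 11).
  i = 5 (α = 9): (9−7)(9−4)(9−8)(9−3) = 2·5·1·6 = 60 ≡ 5, so v_5 = 5^{−1} = 9 (mod 11).
  v = [6, 2, 6, 10, 9].
Step 2: syndromes of r = [9, 5, 10, 5, 0] (all sums mod 11).
  S_0 = Σ v_i r_i = 6·9 + 2·5 + 6·10 + 10·5 + 9·0 = 174 ≡ 9.
  S_1 = Σ v_i α_i r_i = 6·7·9 + 2·4·5 + 6·8·10 + 10·3·5 + 9·9·0 = 1048 ≡ 3.
  α_i^2 mod 11 = [5, 5, 9, 9, 4].
  S_2 = Σ v_i α_i^2 r_i = 6·5·9 + 2·5·5 + 6·9·10 + 10·9·5 + 9·4·0 = 1310 ≡ 1.
  S = (9, 3, 1) ≠ 0, so r is not a codeword (an error is present).
Step 3: locate the error. For a single error e at position i, S_ℓ = v_i·e·α_i^ℓ, so α_err = S_1/S_0.
  S_0^{−1} = 9^{−1} = 5 (mod 11), so α_err = 3·5 = 15 ≡ 4 = α_2. Error position i = 2.
  Consistency check: S_2/S_1 = 1·4 = 4 ≡ 4 = α_err ✓ (single-error assumption holds).
Step 4: error magnitude e = S_0/v_2 = S_0·∏_{j≠2}(α_2 − α_j) = 9·6 = 54 ≡ 10 (mod 11).
Step 5: correct position 2: c_2 = r_2 − e = 5 − 10 ≡ 6 (mod 11). Hence c = [9, 6, 10, 5, 0].
  Check: interpolating c through the α_i gives m(x) = 2 + 1·x (degree < 2) with m(α_i) = c_i for every i, so c is indeed a codeword.


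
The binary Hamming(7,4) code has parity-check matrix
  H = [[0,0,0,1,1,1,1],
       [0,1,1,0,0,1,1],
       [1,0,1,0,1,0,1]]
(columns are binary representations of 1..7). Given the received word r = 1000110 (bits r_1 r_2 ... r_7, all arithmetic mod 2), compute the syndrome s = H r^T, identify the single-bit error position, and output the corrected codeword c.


s = (0, 1, 0)^T, error position = 2, corrected codeword c = 1100110

Compute s = H r^T mod 2 one row at a time:
  s_1 = 0 + 1 + 1 + 0 = 2 ≡ 0 (mod 2).
  s_2 = 0 + 0 + 1 + 0 = 1 ≡ 1 (mod 2).
  s_3 = 1 + 0 + 1 + 0 = 2 ≡ 0 (mod 2).
s = (0, 1, 0)^T — this equals column 2 of H (binary 010), so error is at position 2.
Correct: flip bit 2 of r = 1000110 to get c = 1100110.


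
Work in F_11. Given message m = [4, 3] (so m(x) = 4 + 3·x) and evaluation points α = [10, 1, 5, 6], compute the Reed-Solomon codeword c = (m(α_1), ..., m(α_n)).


c = [1, 7, 8, 0]

Message polynomial: m(x) = 4 + 3·x (mod 11).
For each evaluation point α_i, compute m(α_i) mod 11:
  α_1 = 10: Horner steps 3 → 1, so m(10) = 1.
  α_2 = 1: Horner steps 3 → 7, so m(1) = 7.
  α_3 = 5: Horner steps 3 → 8, so m(5) = 8.
  α_4 = 6: Horner steps 3 → 0, so m(6) = 0.
Codeword c = [1, 7, 8, 0] ∈ F_11^4.


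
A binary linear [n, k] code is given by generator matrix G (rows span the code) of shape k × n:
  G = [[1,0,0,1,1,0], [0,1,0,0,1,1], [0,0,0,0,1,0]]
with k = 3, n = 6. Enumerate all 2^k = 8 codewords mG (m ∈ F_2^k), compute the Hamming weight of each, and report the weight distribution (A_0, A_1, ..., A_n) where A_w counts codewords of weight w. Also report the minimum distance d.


Weight distribution: A_0 = 1, A_1 = 1, A_2 = 2, A_3 = 2, A_4 = 1, A_5 = 1. Minimum distance d = 1.

Enumerate all 2^3 = 8 messages m ∈ F_2^3.
For each, compute codeword c = mG in F_2^6, then tally its weight.
  m = 000 → c = 000000, weight = 0.
  m = 100 → c = 100110, weight = 3.
  m = 010 → c = 010011, weight = 3.
  m = 110 → c = 110101, weight = 4.
  m = 001 → c = 000010, weight = 1.
  m = 101 → c = 100100, weight = 2.
  m = 011 → c = 010001, weight = 2.
  m = 111 → c = 110111, weight = 5.
Tally weights:
  weight 0: 1 codewords.
  weight 1: 1 codewords.
  weight 2: 2 codewords.
  weight 3: 2 codewords.
  weight 4: 1 codewords.
  weight 5: 1 codewords.
Minimum distance d = smallest w > 0 with A_w > 0 = 1.
Sanity: Σ A_w = 8 = 2^3 = 8 ✓.


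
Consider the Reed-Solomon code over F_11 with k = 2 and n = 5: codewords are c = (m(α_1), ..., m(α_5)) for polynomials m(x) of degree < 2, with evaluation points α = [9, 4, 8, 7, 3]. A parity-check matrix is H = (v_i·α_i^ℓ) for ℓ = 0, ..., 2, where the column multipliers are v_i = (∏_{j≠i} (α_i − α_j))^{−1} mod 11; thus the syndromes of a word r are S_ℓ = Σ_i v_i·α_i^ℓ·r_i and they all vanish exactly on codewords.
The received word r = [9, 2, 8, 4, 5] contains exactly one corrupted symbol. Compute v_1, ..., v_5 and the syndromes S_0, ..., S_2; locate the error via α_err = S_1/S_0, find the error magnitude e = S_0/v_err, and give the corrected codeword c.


S = (9, 6, 4), error at position 3, error magnitude e = 7, c = [9, 2, 1, 4, 5].

Step 1: column multipliers v_i = (∏_{j≠i}(α_i − α_j))^{−1} mod 11.
  i = 1 (α = 9): (9−4)(9−8)(9−7)(9−3) = 5·1·2·6 = 60 ≡ 5, so v_1 = 5^{−1} = 9 (mod 11).
  i = 2 (α = 4): (4−9)(4−8)(4−7)(4−3) = (−5)·(−4)·(−3)·1 = −60 ≡ 6, so v_2 = 6^{−1} = 2 (mod 11).
  i = 3 (α = 8): (8−9)(8−4)(8−7)(8−3) = (−1)·4·1·5 = −20 ≡ 2, so v_3 = 2^{−1} = 6 (mod 11).
  i = 4 (α = 7): (7−9)(7−4)(7−8)(7−3) = (−2)·3·(−1)·4 = 24 ≡ 2, so v_4 = 2^{−1} = 6 (mod 11).
  i = 5 (α = 3): (3−9)(3−4)(3−8)(3−7) = (−6)·(−1)·(−5)·(−4) = 120 ≡ 10, so v_5 = 10^{−1} = 10 (mod 11).
  v = [9, 2, 6, 6, 10].
Step 2: syndromes of r = [9, 2, 8, 4, 5] (all sums mod 11).
  S_0 = Σ v_i r_i = 9·9 + 2·2 + 6·8 + 6·4 + 10·5 = 207 ≡ 9.
  S_1 = Σ v_i α_i r_i = 9·9·9 + 2·4·2 + 6·8·8 + 6·7·4 + 10·3·5 = 1447 ≡ 6.
  α_i^2 mod 11 = [4, 5, 9, 5, 9].
  S_2 = Σ v_i α_i^2 r_i = 9·4·9 + 2·5·2 + 6·9·8 + 6·5·4 + 10·9·5 = 1346 ≡ 4.
  S = (9, 6, 4) ≠ 0, so r is not a codeword (an error is present).
Step 3: locate the error. For a single error e at position i, S_ℓ = v_i·e·α_i^ℓ, so α_err = S_1/S_0.
  S_0^{−1} = 9^{−1} = 5 (mod 11), so α_err = 6·5 = 30 ≡ 8 = α_3. Error position i = 3.
  Consistency check: S_2/S_1 = 4·2 = 8 ≡ 8 = α_err ✓ (single-error assumption holds).
Step 4: error magnitude e = S_0/v_3 = S_0·∏_{j≠3}(α_3 − α_j) = 9·2 = 18 ≡ 7 (mod 11).
Step 5: correct position 3: c_3 = r_3 − e = 8 − 7 ≡ 1 (mod 11). Hence c = [9, 2, 1, 4, 5].
  Check: interpolating c through the α_i gives m(x) = 3 + 8·x (degree < 2) with m(α_i) = c_i for every i, so c is indeed a codeword.


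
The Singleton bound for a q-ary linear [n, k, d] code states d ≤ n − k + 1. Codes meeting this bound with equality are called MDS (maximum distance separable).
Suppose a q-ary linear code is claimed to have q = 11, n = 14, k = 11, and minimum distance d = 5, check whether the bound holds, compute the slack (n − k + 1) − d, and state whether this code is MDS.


Singleton RHS = n − k + 1 = 4, slack = -1, bound violated (no such code; not MDS).

Singleton bound: d ≤ n − k + 1.
Here n = 14, k = 11, so n − k + 1 = 4.
Given d = 5, check d ≤ 4: NO.
Slack = (n − k + 1) − d = -1.
The slack is negative: d = 5 exceeds n − k + 1 = 4 by 1, so the Singleton bound is violated and no linear [14, 11, 5]_11 code can exist. In particular it is not MDS (MDS requires d = n − k + 1 exactly).
Description: the claimed parameters are [14, 11, 5]_11; such a code would be impossible (violates the Singleton bound).


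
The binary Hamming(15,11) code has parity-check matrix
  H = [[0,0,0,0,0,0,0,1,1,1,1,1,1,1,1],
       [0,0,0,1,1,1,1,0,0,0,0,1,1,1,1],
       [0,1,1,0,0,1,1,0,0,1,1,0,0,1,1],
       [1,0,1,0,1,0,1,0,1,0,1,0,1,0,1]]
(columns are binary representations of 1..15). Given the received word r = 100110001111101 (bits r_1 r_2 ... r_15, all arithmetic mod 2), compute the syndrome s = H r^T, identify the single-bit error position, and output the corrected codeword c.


s = (0, 1, 1, 0)^T, error position = 6, corrected codeword c = 100111001111101

Compute s = H r^T mod 2 one row at a time:
  s_1 = 0 + 1 + 1 + 1 + 1 + 1 + 0 + 1 = 6 ≡ 0 (mod 2).
  s_2 = 1 + 1 + 0 + 0 + 1 + 1 + 0 + 1 = 5 ≡ 1 (mod 2).
  s_3 = 0 + 0 + 0 + 0 + 1 + 1 + 0 + 1 = 3 ≡ 1 (mod 2).
  s_4 = 1 + 0 + 1 + 0 + 1 + 1 + 1 + 1 = 6 ≡ 0 (mod 2).
s = (0, 1, 1, 0)^T — this equals column 6 of H (binary 0110), so error is at position 6.
Correct: flip bit 6 of r = 100110001111101 to get c = 100111001111101.


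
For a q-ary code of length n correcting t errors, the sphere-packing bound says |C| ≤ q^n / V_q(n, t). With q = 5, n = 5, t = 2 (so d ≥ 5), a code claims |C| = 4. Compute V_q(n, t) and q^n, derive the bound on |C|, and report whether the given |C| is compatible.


V_q(n, t) = 181, q^n = 3125, Hamming bound = 17, |C| = 4 ≤ bound (satisfied).

Step 1: Compute V_q(n, t) = Σ_{j=0}^2 C(n, j) (q−1)^j.
  j = 0: C(5,0)·(4)^0 = 1·1 = 1.
  j = 1: C(5,1)·(4)^1 = 5·4 = 20.
  j = 2: C(5,2)·(4)^2 = 10·16 = 160.
  V_q(n, t) = 1 + 20 + 160 = 181.
Step 2: q^n = 5^5 = 3125.
Step 3: Hamming bound ⌊q^n / V_q(n,t)⌋ = ⌊3125/181⌋ = 17.
Step 4: Compare |C| = 4 to 17: satisfied.
The claimed |C| lies below the Hamming bound.


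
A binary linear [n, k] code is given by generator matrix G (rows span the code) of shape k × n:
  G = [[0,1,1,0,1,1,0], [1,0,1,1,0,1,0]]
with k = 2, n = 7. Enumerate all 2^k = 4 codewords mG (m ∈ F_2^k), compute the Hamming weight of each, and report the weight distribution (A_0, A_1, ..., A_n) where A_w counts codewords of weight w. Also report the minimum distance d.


Weight distribution: A_0 = 1, A_4 = 3. Minimum distance d = 4.

Enumerate all 2^2 = 4 messages m ∈ F_2^2.
For each, compute codeword c = mG in F_2^7, then tally its weight.
  m = 00 → c = 0000000, weight = 0.
  m = 10 → c = 0110110, weight = 4.
  m = 01 → c = 1011010, weight = 4.
  m = 11 → c = 1101100, weight = 4.
Tally weights:
  weight 0: 1 codewords.
  weight 4: 3 codewords.
Minimum distance d = smallest w > 0 with A_w > 0 = 4.
Sanity: Σ A_w = 4 = 2^2 = 4 ✓.


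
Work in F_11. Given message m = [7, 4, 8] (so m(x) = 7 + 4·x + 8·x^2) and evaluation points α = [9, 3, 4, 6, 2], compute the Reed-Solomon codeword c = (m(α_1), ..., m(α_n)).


c = [9, 3, 8, 0, 3]

Message polynomial: m(x) = 7 + 4·x + 8·x^2 (mod 11).
For each evaluation point α_i, compute m(α_i) mod 11:
  α_1 = 9: Horner steps 8 → 10 → 9, so m(9) = 9.
  α_2 = 3: Horner steps 8 → 6 → 3, so m(3) = 3.
  α_3 = 4: Horner steps 8 → 3 → 8, so m(4) = 8.
  α_4 = 6: Horner steps 8 → 8 → 0, so m(6) = 0.
  α_5 = 2: Horner steps 8 → 9 → 3, so m(2) = 3.
Codeword c = [9, 3, 8, 0, 3] ∈ F_11^5.


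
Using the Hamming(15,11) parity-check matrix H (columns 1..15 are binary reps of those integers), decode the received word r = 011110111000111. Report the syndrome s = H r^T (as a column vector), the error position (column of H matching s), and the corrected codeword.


s = (1, 0, 1, 0)^T, error position = 10, corrected codeword c = 011110111100111

Compute s = H r^T mod 2 one row at a time:
  s_1 = 1 + 1 + 0 + 0 + 0 + 1 + 1 + 1 = 5 ≡ 1 (mod 2).
  s_2 = 1 + 1 + 0 + 1 + 0 + 1 + 1 + 1 = 6 ≡ 0 (mod 2).
  s_3 = 1 + 1 + 0 + 1 + 0 + 0 + 1 + 1 = 5 ≡ 1 (mod 2).
  s_4 = 0 + 1 + 1 + 1 + 1 + 0 + 1 + 1 = 6 ≡ 0 (mod 2).
s = (1, 0, 1, 0)^T — this equals column 10 of H (binary 1010), so error is at position 10.
Correct: flip bit 10 of r = 011110111000111 to get c = 011110111100111.


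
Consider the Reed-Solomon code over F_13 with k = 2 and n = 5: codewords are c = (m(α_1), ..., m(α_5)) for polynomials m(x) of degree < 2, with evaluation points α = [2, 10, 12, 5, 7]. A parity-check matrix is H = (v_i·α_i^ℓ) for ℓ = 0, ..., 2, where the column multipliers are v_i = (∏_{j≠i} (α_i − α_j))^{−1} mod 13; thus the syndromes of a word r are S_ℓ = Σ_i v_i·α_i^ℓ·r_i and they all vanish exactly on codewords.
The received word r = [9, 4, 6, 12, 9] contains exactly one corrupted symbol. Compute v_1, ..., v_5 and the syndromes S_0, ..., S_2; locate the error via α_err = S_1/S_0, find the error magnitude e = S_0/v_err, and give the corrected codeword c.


S = (3, 8, 4), error at position 5, error magnitude e = 8, c = [9, 4, 6, 12, 1].

Step 1: column multipliers v_i = (∏_{j≠i}(α_i − α_j))^{−1} mod 13.
  i = 1 (α = 2): (2−10)(2−12)(2−5)(2−7) = (−8)·(−10)·(−3)·(−5) = 1200 ≡ 4, so v_1 = 4^{−1} = 10 (mod 13).
  i = 2 (α = 10): (10−2)(10−12)(10−5)(10−7) = 8·(−2)·5·3 = −240 ≡ 7, so v_2 = 7^{−1} = 2 (mod 13).
  i = 3 (α = 12): (12−2)(12−10)(12−5)(12−7) = 10·2·7·5 = 700 ≡ 11, so v_3 = 11^{−1} = 6 (mod 13).
  i = 4 (α = 5): (5−2)(5−10)(5−12)(5−7) = 3·(−5)·(−7)·(−2) = −210 ≡ 11, so v_4 = 11^{−1} = 6 (mod 13).
  i = 5 (α = 7): (7−2)(7−10)(7−12)(7−5) = 5·(−3)·(−5)·2 = 150 ≡ 7, so v_5 = 7^{−1} = 2 (mod 13).
  v = [10, 2, 6, 6, 2].
Step 2: syndromes of r = [9, 4, 6, 12, 9] (all sums mod 13).
  S_0 = Σ v_i r_i = 10·9 + 2·4 + 6·6 + 6·12 + 2·9 = 224 ≡ 3.
  S_1 = Σ v_i α_i r_i = 10·2·9 + 2·10·4 + 6·12·6 + 6·5·12 + 2·7·9 = 1178 ≡ 8.
  α_i^2 mod 13 = [4, 9, 1, 12, 10].
  S_2 = Σ v_i α_i^2 r_i = 10·4·9 + 2·9·4 + 6·1·6 + 6·12·12 + 2·10·9 = 1512 ≡ 4.
  S = (3, 8, 4) ≠ 0, so r is not a codeword (an error is present).
Step 3: locate the error. For a single error e at position i, S_ℓ = v_i·e·α_i^ℓ, so α_err = S_1/S_0.
  S_0^{−1} = 3^{−1} = 9 (mod 13), so α_err = 8·9 = 72 ≡ 7 = α_5. Error position i = 5.
  Consistency check: S_2/S_1 = 4·5 = 20 ≡ 7 = α_err ✓ (single-error assumption holds).
Step 4: error magnitude e = S_0/v_5 = S_0·∏_{j≠5}(α_5 − α_j) = 3·7 = 21 ≡ 8 (mod 13).
Step 5: correct position 5: c_5 = r_5 − e = 9 − 8 ≡ 1 (mod 13). Hence c = [9, 4, 6, 12, 1].
  Check: interpolating c through the α_i gives m(x) = 7 + 1·x (degree < 2) with m(α_i) = c_i for every i, so c is indeed a codeword.


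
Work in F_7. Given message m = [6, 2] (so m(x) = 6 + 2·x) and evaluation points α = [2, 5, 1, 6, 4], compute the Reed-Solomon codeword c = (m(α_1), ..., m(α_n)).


c = [3, 2, 1, 4, 0]

Message polynomial: m(x) = 6 + 2·x (mod 7).
For each evaluation point α_i, compute m(α_i) mod 7:
  α_1 = 2: Horner steps 2 → 3, so m(2) = 3.
  α_2 = 5: Horner steps 2 → 2, so m(5) = 2.
  α_3 = 1: Horner steps 2 → 1, so m(1) = 1.
  α_4 = 6: Horner steps 2 → 4, so m(6) = 4.
  α_5 = 4: Horner steps 2 → 0, so m(4) = 0.
Codeword c = [3, 2, 1, 4, 0] ∈ F_7^5.


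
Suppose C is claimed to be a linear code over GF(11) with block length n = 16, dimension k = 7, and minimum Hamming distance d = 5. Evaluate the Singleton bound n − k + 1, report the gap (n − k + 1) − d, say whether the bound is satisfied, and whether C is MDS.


Singleton RHS = n − k + 1 = 10, slack = 5, bound satisfied, not MDS.

Singleton bound: d ≤ n − k + 1.
Here n = 16, k = 7, so n − k + 1 = 10.
Given d = 5, check d ≤ 10: YES.
Slack = (n − k + 1) − d = 5.
The code is NOT MDS (slack = 5 > 0).
Description: the claimed parameters are [16, 7, 5]_11; such a code would be non-MDS.


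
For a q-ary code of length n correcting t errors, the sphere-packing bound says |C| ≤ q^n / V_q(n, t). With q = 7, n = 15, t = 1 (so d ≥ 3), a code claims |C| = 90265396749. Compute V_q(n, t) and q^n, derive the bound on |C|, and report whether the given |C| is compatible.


V_q(n, t) = 91, q^n = 4747561509943, Hamming bound = 52171005603, |C| = 90265396749 > bound (violated).

Step 1: Compute V_q(n, t) = Σ_{j=0}^1 C(n, j) (q−1)^j.
  j = 0: C(15,0)·(6)^0 = 1·1 = 1.
  j = 1: C(15,1)·(6)^1 = 15·6 = 90.
  V_q(n, t) = 1 + 90 = 91.
Step 2: q^n = 7^15 = 4747561509943.
Step 3: Hamming bound ⌊q^n / V_q(n,t)⌋ = ⌊4747561509943/91⌋ = 52171005603.
Step 4: Compare |C| = 90265396749 to 52171005603: violated.
The claimed |C| lies above the Hamming bound, so no 7-ary code of length 15 with d ≥ 3 can have 90265396749 codewords.


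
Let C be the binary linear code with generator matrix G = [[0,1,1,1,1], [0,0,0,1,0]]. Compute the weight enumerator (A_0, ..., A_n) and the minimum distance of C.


Weight distribution: A_0 = 1, A_1 = 1, A_3 = 1, A_4 = 1. Minimum distance d = 1.

Enumerate all 2^2 = 4 messages m ∈ F_2^2.
For each, compute codeword c = mG in F_2^5, then tally its weight.
  m = 00 → c = 00000, weight = 0.
  m = 10 → c = 01111, weight = 4.
  m = 01 → c = 00010, weight = 1.
  m = 11 → c = 01101, weight = 3.
Tally weights:
  weight 0: 1 codewords.
  weight 1: 1 codewords.
  weight 3: 1 codewords.
  weight 4: 1 codewords.
Minimum distance d = smallest w > 0 with A_w > 0 = 1.
Sanity: Σ A_w = 4 = 2^2 = 4 ✓.


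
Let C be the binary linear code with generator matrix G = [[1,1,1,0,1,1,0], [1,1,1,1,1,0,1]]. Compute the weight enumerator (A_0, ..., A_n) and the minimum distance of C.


Weight distribution: A_0 = 1, A_3 = 1, A_5 = 1, A_6 = 1. Minimum distance d = 3.

Enumerate all 2^2 = 4 messages m ∈ F_2^2.
For each, compute codeword c = mG in F_2^7, then tally its weight.
  m = 00 → c = 0000000, weight = 0.
  m = 10 → c = 1110110, weight = 5.
  m = 01 → c = 1111101, weight = 6.
  m = 11 → c = 0001011, weight = 3.
Tally weights:
  weight 0: 1 codewords.
  weight 3: 1 codewords.
  weight 5: 1 codewords.
  weight 6: 1 codewords.
Minimum distance d = smallest w > 0 with A_w > 0 = 3.
Sanity: Σ A_w = 4 = 2^2 = 4 ✓.


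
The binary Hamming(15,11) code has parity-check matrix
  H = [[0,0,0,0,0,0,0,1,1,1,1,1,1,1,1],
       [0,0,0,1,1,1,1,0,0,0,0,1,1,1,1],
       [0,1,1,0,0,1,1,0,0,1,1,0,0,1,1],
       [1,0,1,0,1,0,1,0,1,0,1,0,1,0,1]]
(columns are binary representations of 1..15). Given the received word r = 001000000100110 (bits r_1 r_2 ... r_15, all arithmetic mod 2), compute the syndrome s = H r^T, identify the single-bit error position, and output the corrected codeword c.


s = (1, 0, 1, 0)^T, error position = 10, corrected codeword c = 001000000000110

Compute s = H r^T mod 2 one row at a time:
  s_1 = 0 + 0 + 1 + 0 + 0 + 1 + 1 + 0 = 3 ≡ 1 (mod 2).
  s_2 = 0 + 0 + 0 + 0 + 0 + 1 + 1 + 0 = 2 ≡ 0 (mod 2).
  s_3 = 0 + 1 + 0 + 0 + 1 + 0 + 1 + 0 = 3 ≡ 1 (mod 2).
  s_4 = 0 + 1 + 0 + 0 + 0 + 0 + 1 + 0 = 2 ≡ 0 (mod 2).
s = (1, 0, 1, 0)^T — this equals column 10 of H (binary 1010), so error is at position 10.
Correct: flip bit 10 of r = 001000000100110 to get c = 001000000000110.


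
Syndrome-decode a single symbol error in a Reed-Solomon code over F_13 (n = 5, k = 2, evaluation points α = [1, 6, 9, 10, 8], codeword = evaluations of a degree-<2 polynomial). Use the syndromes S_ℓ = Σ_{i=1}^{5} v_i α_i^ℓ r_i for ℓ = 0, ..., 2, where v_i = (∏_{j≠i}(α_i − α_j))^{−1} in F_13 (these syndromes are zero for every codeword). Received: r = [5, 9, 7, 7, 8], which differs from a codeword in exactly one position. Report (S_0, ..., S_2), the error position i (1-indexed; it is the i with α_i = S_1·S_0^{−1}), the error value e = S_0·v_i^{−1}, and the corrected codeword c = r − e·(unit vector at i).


S = (3, 1, 9), error at position 3, error magnitude e = 6, c = [5, 9, 1, 7, 8].

Step 1: column multipliers v_i = (∏_{j≠i}(α_i − α_j))^{−1} mod 13.
  i = 1 (α = 1): (1−6)(1−9)(1−10)(1−8) = (−5)·(−8)·(−9)·(−7) = 2520 ≡ 11, so v_1 = 11^{−1} = 6 (mod 13).
  i = 2 (α = 6): (6−1)(6−9)(6−10)(6−8) = 5·(−3)·(−4)·(−2) = −120 ≡ 10, so v_2 = 10^{−1} = 4 (mod 13).
  i = 3 (α = 9): (9−1)(9−6)(9−10)(9−8) = 8·3·(−1)·1 = −24 ≡ 2, so v_3 = 2^{−1} = 7 (mod 13).
  i = 4 (α = 10): (10−1)(10−6)(10−9)(10−8) = 9·4·1·2 = 72 ≡ 7, so v_4 = 7^{−1} = 2 (mod 13).
  i = 5 (α = 8): (8−1)(8−6)(8−9)(8−10) = 7·2·(−1)·(−2) = 28 ≡ 2, so v_5 = 2^{−1} = 7 (mod 13).
  v = [6, 4, 7, 2, 7].
Step 2: syndromes of r = [5, 9, 7, 7, 8] (all sums mod 13).
  S_0 = Σ v_i r_i = 6·5 + 4·9 + 7·7 + 2·7 + 7·8 = 185 ≡ 3.
  S_1 = Σ v_i α_i r_i = 6·1·5 + 4·6·9 + 7·9·7 + 2·10·7 + 7·8·8 = 1275 ≡ 1.
  α_i^2 mod 13 = [1, 10, 3, 9, 12].
  S_2 = Σ v_i α_i^2 r_i = 6·1·5 + 4·10·9 + 7·3·7 + 2·9·7 + 7·12·8 = 1335 ≡ 9.
  S = (3, 1, 9) ≠ 0, so r is not a codeword (an error is present).
Step 3: locate the error. For a single error e at position i, S_ℓ = v_i·e·α_i^ℓ, so α_err = S_1/S_0.
  S_0^{−1} = 3^{−1} = 9 (mod 13), so α_err = 1·9 = 9 ≡ 9 = α_3. Error position i = 3.
  Consistency check: S_2/S_1 = 9·1 = 9 ≡ 9 = α_err ✓ (single-error assumption holds).
Step 4: error magnitude e = S_0/v_3 = S_0·∏_{j≠3}(α_3 − α_j) = 3·2 = 6 ≡ 6 (mod 13).
Step 5: correct position 3: c_3 = r_3 − e = 7 − 6 ≡ 1 (mod 13). Hence c = [5, 9, 1, 7, 8].
  Check: interpolating c through the α_i gives m(x) = 12 + 6·x (degree < 2) with m(α_i) = c_i for every i, so c is indeed a codeword.


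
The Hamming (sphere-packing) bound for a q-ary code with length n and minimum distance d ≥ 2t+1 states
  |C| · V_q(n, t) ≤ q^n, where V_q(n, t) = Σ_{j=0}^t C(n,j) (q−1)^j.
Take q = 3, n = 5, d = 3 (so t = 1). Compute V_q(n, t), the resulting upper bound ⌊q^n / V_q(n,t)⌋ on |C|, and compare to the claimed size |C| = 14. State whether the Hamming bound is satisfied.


V_q(n, t) = 11, q^n = 243, Hamming bound = 22, |C| = 14 ≤ bound (satisfied).

Step 1: Compute V_q(n, t) = Σ_{j=0}^1 C(n, j) (q−1)^j.
  j = 0: C(5,0)·(2)^0 = 1·1 = 1.
  j = 1: C(5,1)·(2)^1 = 5·2 = 10.
  V_q(n, t) = 1 + 10 = 11.
Step 2: q^n = 3^5 = 243.
Step 3: Hamming bound ⌊q^n / V_q(n,t)⌋ = ⌊243/11⌋ = 22.
Step 4: Compare |C| = 14 to 22: satisfied.
The claimed |C| lies below the Hamming bound.


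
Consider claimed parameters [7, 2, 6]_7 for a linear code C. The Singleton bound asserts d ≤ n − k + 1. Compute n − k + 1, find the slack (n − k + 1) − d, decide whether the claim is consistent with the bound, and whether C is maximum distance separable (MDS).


Singleton RHS = n − k + 1 = 6, slack = 0, bound satisfied, MDS.

Singleton bound: d ≤ n − k + 1.
Here n = 7, k = 2, so n − k + 1 = 6.
Given d = 6, check d ≤ 6: YES.
Slack = (n − k + 1) − d = 0.
The code is MDS (slack = 0).
Description: the claimed parameters are [7, 2, 6]_7; such a code would be MDS (meets Singleton bound).


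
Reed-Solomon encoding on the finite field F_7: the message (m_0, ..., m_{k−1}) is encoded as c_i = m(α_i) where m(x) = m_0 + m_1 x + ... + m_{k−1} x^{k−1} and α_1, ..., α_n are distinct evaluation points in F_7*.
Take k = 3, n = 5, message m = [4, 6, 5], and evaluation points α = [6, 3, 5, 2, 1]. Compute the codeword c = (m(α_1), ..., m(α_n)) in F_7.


c = [3, 4, 5, 1, 1]

Message polynomial: m(x) = 4 + 6·x + 5·x^2 (mod 7).
For each evaluation point α_i, compute m(α_i) mod 7:
  α_1 = 6: Horner steps 5 → 1 → 3, so m(6) = 3.
  α_2 = 3: Horner steps 5 → 0 → 4, so m(3) = 4.
  α_3 = 5: Horner steps 5 → 3 → 5, so m(5) = 5.
  α_4 = 2: Horner steps 5 → 2 → 1, so m(2) = 1.
  α_5 = 1: Horner steps 5 → 4 → 1, so m(1) = 1.
Codeword c = [3, 4, 5, 1, 1] ∈ F_7^5.


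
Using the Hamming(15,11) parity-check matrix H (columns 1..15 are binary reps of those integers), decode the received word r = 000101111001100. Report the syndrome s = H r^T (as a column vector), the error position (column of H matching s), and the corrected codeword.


s = (0, 1, 0, 1)^T, error position = 5, corrected codeword c = 000111111001100

Compute s = H r^T mod 2 one row at a time:
  s_1 = 1 + 1 + 0 + 0 + 1 + 1 + 0 + 0 = 4 ≡ 0 (mod 2).
  s_2 = 1 + 0 + 1 + 1 + 1 + 1 + 0 + 0 = 5 ≡ 1 (mod 2).
  s_3 = 0 + 0 + 1 + 1 + 0 + 0 + 0 + 0 = 2 ≡ 0 (mod 2).
  s_4 = 0 + 0 + 0 + 1 + 1 + 0 + 1 + 0 = 3 ≡ 1 (mod 2).
s = (0, 1, 0, 1)^T — this equals column 5 of H (binary 0101), so error is at position 5.
Correct: flip bit 5 of r = 000101111001100 to get c = 000111111001100.


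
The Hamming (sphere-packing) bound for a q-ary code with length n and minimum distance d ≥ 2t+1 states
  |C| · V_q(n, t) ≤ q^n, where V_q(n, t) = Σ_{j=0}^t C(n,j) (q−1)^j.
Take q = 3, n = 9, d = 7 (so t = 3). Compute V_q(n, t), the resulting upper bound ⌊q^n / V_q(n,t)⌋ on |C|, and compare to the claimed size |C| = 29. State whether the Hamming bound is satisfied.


V_q(n, t) = 835, q^n = 19683, Hamming bound = 23, |C| = 29 > bound (violated).

Step 1: Compute V_q(n, t) = Σ_{j=0}^3 C(n, j) (q−1)^j.
  j = 0: C(9,0)·(2)^0 = 1·1 = 1.
  j = 1: C(9,1)·(2)^1 = 9·2 = 18.
  j = 2: C(9,2)·(2)^2 = 36·4 = 144.
  j = 3: C(9,3)·(2)^3 = 84·8 = 672.
  V_q(n, t) = 1 + 18 + 144 + 672 = 835.
Step 2: q^n = 3^9 = 19683.
Step 3: Hamming bound ⌊q^n / V_q(n,t)⌋ = ⌊19683/835⌋ = 23.
Step 4: Compare |C| = 29 to 23: violated.
The claimed |C| lies above the Hamming bound, so no 3-ary code of length 9 with d ≥ 7 can have 29 codewords.


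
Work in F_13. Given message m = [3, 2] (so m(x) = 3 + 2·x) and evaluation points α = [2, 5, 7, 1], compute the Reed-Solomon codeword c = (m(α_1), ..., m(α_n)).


c = [7, 0, 4, 5]

Message polynomial: m(x) = 3 + 2·x (mod 13).
For each evaluation point α_i, compute m(α_i) mod 13:
  α_1 = 2: Horner steps 2 → 7, so m(2) = 7.
  α_2 = 5: Horner steps 2 → 0, so m(5) = 0.
  α_3 = 7: Horner steps 2 → 4, so m(7) = 4.
  α_4 = 1: Horner steps 2 → 5, so m(1) = 5.
Codeword c = [7, 0, 4, 5] ∈ F_13^4.


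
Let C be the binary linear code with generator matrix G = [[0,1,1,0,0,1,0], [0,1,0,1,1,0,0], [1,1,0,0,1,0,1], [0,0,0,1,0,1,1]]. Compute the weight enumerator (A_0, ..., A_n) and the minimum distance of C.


Weight distribution: A_0 = 1, A_2 = 1, A_3 = 6, A_4 = 5, A_5 = 2, A_6 = 1. Minimum distance d = 2.

Enumerate all 2^4 = 16 messages m ∈ F_2^4.
For each, compute codeword c = mG in F_2^7, then tally its weight.
  m = 0000 → c = 0000000, weight = 0.
  m = 1000 → c = 0110010, weight = 3.
  m = 0100 → c = 0101100, weight = 3.
  m = 1100 → c = 0011110, weight = 4.
  m = 0010 → c = 1100101, weight = 4.
  m = 1010 → c = 1010111, weight = 5.
  m = 0110 → c = 1001001, weight = 3.
  m = 1110 → c = 1111011, weight = 6.
  m = 0001 → c = 0001011, weight = 3.
  m = 1001 → c = 0111001, weight = 4.
  m = 0101 → c = 0100111, weight = 4.
  m = 1101 → c = 0010101, weight = 3.
  m = 0011 → c = 1101110, weight = 5.
  m = 1011 → c = 1011100, weight = 4.
  m = 0111 → c = 1000010, weight = 2.
  m = 1111 → c = 1110000, weight = 3.
Tally weights:
  weight 0: 1 codewords.
  weight 2: 1 codewords.
  weight 3: 6 codewords.
  weight 4: 5 codewords.
  weight 5: 2 codewords.
  weight 6: 1 codewords.
Minimum distance d = smallest w > 0 with A_w > 0 = 2.
Sanity: Σ A_w = 16 = 2^4 = 16 ✓.


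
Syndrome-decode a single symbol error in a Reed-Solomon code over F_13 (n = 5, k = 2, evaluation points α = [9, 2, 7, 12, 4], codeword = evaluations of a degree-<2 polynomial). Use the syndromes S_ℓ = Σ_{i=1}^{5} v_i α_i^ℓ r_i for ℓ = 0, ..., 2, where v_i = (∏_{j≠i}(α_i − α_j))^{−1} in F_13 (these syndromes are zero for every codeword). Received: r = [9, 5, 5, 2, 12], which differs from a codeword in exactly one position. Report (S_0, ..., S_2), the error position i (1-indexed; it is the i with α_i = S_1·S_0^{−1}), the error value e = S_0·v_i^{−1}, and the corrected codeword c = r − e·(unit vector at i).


S = (8, 3, 6), error at position 2, error magnitude e = 10, c = [9, 8, 5, 2, 12].

Step 1: column multipliers v_i = (∏_{j≠i}(α_i − α_j))^{−1} mod 13.
  i = 1 (α = 9): (9−2)(9−7)(9−12)(9−4) = 7·2·(−3)·5 = −210 ≡ 11, so v_1 = 11^{−1} = 6 (mod 13).
  i = 2 (α = 2): (2−9)(2−7)(2−12)(2−4) = (−7)·(−5)·(−10)·(−2) = 700 ≡ 11, so v_2 = 11^{−1} = 6 (mod 13).
  i = 3 (α = 7): (7−9)(7−2)(7−12)(7−4) = (−2)·5·(−5)·3 = 150 ≡ 7, so v_3 = 7^{−1} = 2 (mod 13).
  i = 4 (α = 12): (12−9)(12−2)(12−7)(12−4) = 3·10·5·8 = 1200 ≡ 4, so v_4 = 4^{−1} = 10 (mod 13).
  i = 5 (α = 4): (4−9)(4−2)(4−7)(4−12) = (−5)·2·(−3)·(−8) = −240 ≡ 7, so v_5 = 7^{−1} = 2 (mod 13).
  v = [6, 6, 2, 10, 2].
Step 2: syndromes of r = [9, 5, 5, 2, 12] (all sums mod 13).
  S_0 = Σ v_i r_i = 6·9 + 6·5 + 2·5 + 10·2 + 2·12 = 138 ≡ 8.
  S_1 = Σ v_i α_i r_i = 6·9·9 + 6·2·5 + 2·7·5 + 10·12·2 + 2·4·12 = 952 ≡ 3.
  α_i^2 mod 13 = [3, 4, 10, 1, 3].
  S_2 = Σ v_i α_i^2 r_i = 6·3·9 + 6·4·5 + 2·10·5 + 10·1·2 + 2·3·12 = 474 ≡ 6.
  S = (8, 3, 6) ≠ 0, so r is not a codeword (an error is present).
Step 3: locate the error. For a single error e at position i, S_ℓ = v_i·e·α_i^ℓ, so α_err = S_1/S_0.
  S_0^{−1} = 8^{−1} = 5 (mod 13), so α_err = 3·5 = 15 ≡ 2 = α_2. Error position i = 2.
  Consistency check: S_2/S_1 = 6·9 = 54 ≡ 2 = α_err ✓ (single-error assumption holds).
Step 4: error magnitude e = S_0/v_2 = S_0·∏_{j≠2}(α_2 − α_j) = 8·11 = 88 ≡ 10 (mod 13).
Step 5: correct position 2: c_2 = r_2 − e = 5 − 10 ≡ 8 (mod 13). Hence c = [9, 8, 5, 2, 12].
  Check: interpolating c through the α_i gives m(x) = 4 + 2·x (degree < 2) with m(α_i) = c_i for every i, so c is indeed a codeword.


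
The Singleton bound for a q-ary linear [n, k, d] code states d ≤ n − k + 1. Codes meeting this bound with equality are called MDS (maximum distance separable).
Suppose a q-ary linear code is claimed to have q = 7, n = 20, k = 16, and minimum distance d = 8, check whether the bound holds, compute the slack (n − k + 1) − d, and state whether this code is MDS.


Singleton RHS = n − k + 1 = 5, slack = -3, bound violated (no such code; not MDS).

Singleton bound: d ≤ n − k + 1.
Here n = 20, k = 16, so n − k + 1 = 5.
Given d = 8, check d ≤ 5: NO.
Slack = (n − k + 1) − d = -3.
The slack is negative: d = 8 exceeds n − k + 1 = 5 by 3, so the Singleton bound is violated and no linear [20, 16, 8]_7 code can exist. In particular it is not MDS (MDS requires d = n − k + 1 exactly).
Description: the claimed parameters are [20, 16, 8]_7; such a code would be impossible (violates the Singleton bound).


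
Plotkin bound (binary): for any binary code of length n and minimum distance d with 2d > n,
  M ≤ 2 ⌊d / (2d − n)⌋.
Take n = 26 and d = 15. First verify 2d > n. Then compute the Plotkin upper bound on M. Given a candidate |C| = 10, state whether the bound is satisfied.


Plotkin bound M ≤ 6; given |C| = 10 > bound (violated).

Check applicability: 2d = 30, n = 26.
2d − n = 4 > 0, so Plotkin applies.
Compute d/(2d−n) = 15/4 ≈ 3.7500.
⌊d/(2d−n)⌋ = 3.
Plotkin bound: M ≤ 2·3 = 6.
Given |C| = 10, check: VIOLATED.
This |C| is above the Plotkin bound, so no binary code with n = 26, d = 15 and 10 codewords exists.


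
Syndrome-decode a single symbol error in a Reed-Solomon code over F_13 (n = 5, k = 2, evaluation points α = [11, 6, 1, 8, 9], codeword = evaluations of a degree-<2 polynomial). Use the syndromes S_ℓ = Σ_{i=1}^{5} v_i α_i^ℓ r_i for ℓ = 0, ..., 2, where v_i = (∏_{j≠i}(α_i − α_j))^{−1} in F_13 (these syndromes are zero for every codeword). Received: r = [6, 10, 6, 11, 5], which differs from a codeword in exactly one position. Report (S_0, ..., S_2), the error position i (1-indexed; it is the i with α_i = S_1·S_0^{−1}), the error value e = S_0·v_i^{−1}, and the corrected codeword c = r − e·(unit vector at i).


S = (1, 1, 1), error at position 3, error magnitude e = 5, c = [6, 10, 1, 11, 5].

Step 1: column multipliers v_i = (∏_{j≠i}(α_i − α_j))^{−1} mod 13.
  i = 1 (α = 11): (11−6)(11−1)(11−8)(11−9) = 5·10·3·2 = 300 ≡ 1, so v_1 = 1^{−1} = 1 (mod 13).
  i = 2 (α = 6): (6−11)(6−1)(6−8)(6−9) = (−5)·5·(−2)·(−3) = −150 ≡ 6, so v_2 = 6^{−1} = 11 (mod 13).
  i = 3 (α = 1): (1−11)(1−6)(1−8)(1−9) = (−10)·(−5)·(−7)·(−8) = 2800 ≡ 5, so v_3 = 5^{−1} = 8 (mod 13).
  i = 4 (α = 8): (8−11)(8−6)(8−1)(8−9) = (−3)·2·7·(−1) = 42 ≡ 3, so v_4 = 3^{−1} = 9 (mod 13).
  i = 5 (α = 9): (9−11)(9−6)(9−1)(9−8) = (−2)·3·8·1 = −48 ≡ 4, so v_5 = 4^{−1} = 10 (mod 13).
  v = [1, 11, 8, 9, 10].
Step 2: syndromes of r = [6, 10, 6, 11, 5] (all sums mod 13).
  S_0 = Σ v_i r_i = 1·6 + 11·10 + 8·6 + 9·11 + 10·5 = 313 ≡ 1.
  S_1 = Σ v_i α_i r_i = 1·11·6 + 11·6·10 + 8·1·6 + 9·8·11 + 10·9·5 = 2016 ≡ 1.
  α_i^2 mod 13 = [4, 10, 1, 12, 3].
  S_2 = Σ v_i α_i^2 r_i = 1·4·6 + 11·10·10 + 8·1·6 + 9·12·11 + 10·3·5 = 2510 ≡ 1.
  S = (1, 1, 1) ≠ 0, so r is not a codeword (an error is present).
Step 3: locate the error. For a single error e at position i, S_ℓ = v_i·e·α_i^ℓ, so α_err = S_1/S_0.
  S_0^{−1} = 1^{−1} = 1 (mod 13), so α_err = 1·1 = 1 ≡ 1 = α_3. Error position i = 3.
  Consistency check: S_2/S_1 = 1·1 = 1 ≡ 1 = α_err ✓ (single-error assumption holds).
Step 4: error magnitude e = S_0/v_3 = S_0·∏_{j≠3}(α_3 − α_j) = 1·5 = 5 ≡ 5 (mod 13).
Step 5: correct position 3: c_3 = r_3 − e = 6 − 5 ≡ 1 (mod 13). Hence c = [6, 10, 1, 11, 5].
  Check: interpolating c through the α_i gives m(x) = 7 + 7·x (degree < 2) with m(α_i) = c_i for every i, so c is indeed a codeword.
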